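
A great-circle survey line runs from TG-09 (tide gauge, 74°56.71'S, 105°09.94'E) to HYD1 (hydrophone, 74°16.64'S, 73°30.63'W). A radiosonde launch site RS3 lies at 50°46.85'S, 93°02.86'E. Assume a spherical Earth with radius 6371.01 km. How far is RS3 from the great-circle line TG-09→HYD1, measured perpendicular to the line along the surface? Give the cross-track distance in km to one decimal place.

879.2 km

TG-09: φ = -74.94517°, λ = +105.16567°
HYD1: φ = -74.27733°, λ = -73.51050°
RS3: φ = -50.78083°, λ = +93.04767°
δ₁₃ = central angle TG-09→RS3 = 0.430600 rad  (haversine)
θ₁₃ = bearing TG-09→RS3 = 341.459°,  θ₁₂ = bearing TG-09→HYD1 = 180.701°
dₓₜ = R·arcsin(sin δ₁₃ · sin(θ₁₃ − θ₁₂)) = 6371.01·arcsin(0.41742·sin(160.758°)) = 879.222 km
|dₓₜ| = 879.222 km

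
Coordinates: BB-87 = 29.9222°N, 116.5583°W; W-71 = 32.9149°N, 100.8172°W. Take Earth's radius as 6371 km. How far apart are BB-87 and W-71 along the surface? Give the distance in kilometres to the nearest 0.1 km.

Δφ = 2.9927°,  Δλ = 15.7411°
a = sin²(Δφ/2) + cos φ₁ cos φ₂ sin²(Δλ/2) = 0.014325
c = 2·arcsin(√a) = 0.239949 rad = 13.7481°
d = R·c = 6371 × 0.239949 = 1528.7 km

1528.7 km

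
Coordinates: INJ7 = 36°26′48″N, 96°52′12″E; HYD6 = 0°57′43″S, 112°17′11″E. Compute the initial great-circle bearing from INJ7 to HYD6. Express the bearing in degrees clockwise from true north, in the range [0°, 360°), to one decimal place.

155.6°

INJ7: φ = +36.44667°, λ = +96.87000°
HYD6: φ = -0.96194°, λ = +112.28639°
Δλ = 15.4164°
y = sin Δλ · cos φ₂ = 0.265794
x = cos φ₁ sin φ₂ − sin φ₁ cos φ₂ cos Δλ = -0.586123
θ = atan2(y, x) = 155.6067° → 155.6067° (mod 360°)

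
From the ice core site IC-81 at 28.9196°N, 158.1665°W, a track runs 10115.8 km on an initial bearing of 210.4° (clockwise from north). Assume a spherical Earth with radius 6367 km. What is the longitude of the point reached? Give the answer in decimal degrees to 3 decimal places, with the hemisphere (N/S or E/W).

150.252°E

δ = d/R = 10115.8/6367 = 1.588786 rad
φ₂ = arcsin(sin φ₁ cos δ + cos φ₁ sin δ cos θ)
   = arcsin(0.48358·-0.01799 + 0.87530·0.99984·-0.86251) = -49.77677°
λ₂ = λ₁ + atan2(sin θ sin δ cos φ₁, cos δ − sin φ₁ sin φ₂) = 150.25231°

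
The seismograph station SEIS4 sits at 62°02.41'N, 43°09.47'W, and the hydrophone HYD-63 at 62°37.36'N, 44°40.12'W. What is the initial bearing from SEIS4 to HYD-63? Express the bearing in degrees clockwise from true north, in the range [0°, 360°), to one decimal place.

310.4°

SEIS4: φ = +62.04017°, λ = -43.15783°
HYD-63: φ = +62.62267°, λ = -44.66867°
Δλ = -1.5108°
y = sin Δλ · cos φ₂ = -0.012124
x = cos φ₁ sin φ₂ − sin φ₁ cos φ₂ cos Δλ = 0.010308
θ = atan2(y, x) = -49.6303° → 310.3697° (mod 360°)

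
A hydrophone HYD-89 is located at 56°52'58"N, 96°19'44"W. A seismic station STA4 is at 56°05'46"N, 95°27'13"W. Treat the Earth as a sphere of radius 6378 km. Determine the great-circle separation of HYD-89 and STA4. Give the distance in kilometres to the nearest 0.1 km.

102.8 km

HYD-89: φ = +56.88278°, λ = -96.32889°
STA4: φ = +56.09611°, λ = -95.45361°
Δφ = -0.7867°,  Δλ = 0.8753°
a = sin²(Δφ/2) + cos φ₁ cos φ₂ sin²(Δλ/2) = 0.000065
c = 2·arcsin(√a) = 0.016113 rad = 0.9232°
d = R·c = 6378 × 0.016113 = 102.8 km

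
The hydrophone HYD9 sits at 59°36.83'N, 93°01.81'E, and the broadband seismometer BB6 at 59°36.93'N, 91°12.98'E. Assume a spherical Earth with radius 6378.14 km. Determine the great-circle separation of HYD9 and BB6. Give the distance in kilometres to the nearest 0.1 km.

102.1 km

HYD9: φ = +59.61383°, λ = +93.03017°
BB6: φ = +59.61550°, λ = +91.21633°
Δφ = 0.0017°,  Δλ = -1.8138°
a = sin²(Δφ/2) + cos φ₁ cos φ₂ sin²(Δλ/2) = 0.000064
c = 2·arcsin(√a) = 0.016012 rad = 0.9174°
d = R·c = 6378.14 × 0.016012 = 102.1 km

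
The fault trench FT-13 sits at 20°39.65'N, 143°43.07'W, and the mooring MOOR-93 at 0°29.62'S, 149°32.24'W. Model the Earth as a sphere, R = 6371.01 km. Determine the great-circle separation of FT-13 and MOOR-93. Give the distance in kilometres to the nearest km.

FT-13: φ = +20.66083°, λ = -143.71783°
MOOR-93: φ = -0.49367°, λ = -149.53733°
Δφ = -21.1545°,  Δλ = -5.8195°
a = sin²(Δφ/2) + cos φ₁ cos φ₂ sin²(Δλ/2) = 0.036106
c = 2·arcsin(√a) = 0.382355 rad = 21.9073°
d = R·c = 6371.01 × 0.382355 = 2436.0 km

2436 km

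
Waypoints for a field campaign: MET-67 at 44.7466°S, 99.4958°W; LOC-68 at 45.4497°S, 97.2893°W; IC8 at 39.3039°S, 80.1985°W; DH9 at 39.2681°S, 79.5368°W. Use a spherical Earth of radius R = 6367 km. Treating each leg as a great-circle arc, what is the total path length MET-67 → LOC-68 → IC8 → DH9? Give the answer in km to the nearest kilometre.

1803 km

MET-67→LOC-68: c = 0.029824 rad, d = 189.89 km
LOC-68→IC8: c = 0.244408 rad, d = 1556.15 km
IC8→DH9: c = 0.008961 rad, d = 57.05 km
Total = 189.89 + 1556.15 + 57.05 = 1803.09 km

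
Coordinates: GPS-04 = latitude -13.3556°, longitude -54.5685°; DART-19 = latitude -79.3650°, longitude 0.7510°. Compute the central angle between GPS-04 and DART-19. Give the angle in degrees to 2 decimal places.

70.78°

Δφ = -66.0094°,  Δλ = 55.3195°
a = sin²(Δφ/2) + cos φ₁ cos φ₂ sin²(Δλ/2) = 0.335402
c = 2·arcsin(√a) = 1.235344 rad = 70.7800°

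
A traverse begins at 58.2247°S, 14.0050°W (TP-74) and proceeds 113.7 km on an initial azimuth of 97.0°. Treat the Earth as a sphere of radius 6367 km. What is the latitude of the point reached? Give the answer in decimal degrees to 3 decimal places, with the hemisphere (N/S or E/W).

δ = d/R = 113.7/6367 = 0.017858 rad
φ₂ = arcsin(sin φ₁ cos δ + cos φ₁ sin δ cos θ)
   = arcsin(-0.85012·0.99984 + 0.52659·0.01786·-0.12187) = -58.33481°
λ₂ = λ₁ + atan2(sin θ sin δ cos φ₁, cos δ − sin φ₁ sin φ₂) = -12.07020°

58.335°S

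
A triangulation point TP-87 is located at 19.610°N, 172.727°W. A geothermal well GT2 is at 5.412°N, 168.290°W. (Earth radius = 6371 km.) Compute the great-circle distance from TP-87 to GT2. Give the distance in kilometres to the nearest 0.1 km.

1650.2 km

Δφ = -14.1980°,  Δλ = 4.4370°
a = sin²(Δφ/2) + cos φ₁ cos φ₂ sin²(Δλ/2) = 0.016678
c = 2·arcsin(√a) = 0.259013 rad = 14.8403°
d = R·c = 6371 × 0.259013 = 1650.2 km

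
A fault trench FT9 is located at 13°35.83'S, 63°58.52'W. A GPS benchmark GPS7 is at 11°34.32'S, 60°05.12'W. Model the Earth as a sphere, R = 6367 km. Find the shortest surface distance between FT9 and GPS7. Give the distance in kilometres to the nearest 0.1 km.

478.1 km

FT9: φ = -13.59717°, λ = -63.97533°
GPS7: φ = -11.57200°, λ = -60.08533°
Δφ = 2.0252°,  Δλ = 3.8900°
a = sin²(Δφ/2) + cos φ₁ cos φ₂ sin²(Δλ/2) = 0.001409
c = 2·arcsin(√a) = 0.075096 rad = 4.3027°
d = R·c = 6367 × 0.075096 = 478.1 km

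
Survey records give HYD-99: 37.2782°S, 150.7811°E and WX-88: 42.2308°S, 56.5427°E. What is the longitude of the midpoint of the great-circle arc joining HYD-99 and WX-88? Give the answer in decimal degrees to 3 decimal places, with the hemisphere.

105.880°E

Bx = cos φ₂ cos Δλ = -0.054724,  By = cos φ₂ sin Δλ = -0.738418
φₘ = atan2(sin φ₁ + sin φ₂, √((cos φ₁ + Bx)² + By²)) = -50.69399°
λₘ = λ₁ + atan2(By, cos φ₁ + Bx) = 105.88032°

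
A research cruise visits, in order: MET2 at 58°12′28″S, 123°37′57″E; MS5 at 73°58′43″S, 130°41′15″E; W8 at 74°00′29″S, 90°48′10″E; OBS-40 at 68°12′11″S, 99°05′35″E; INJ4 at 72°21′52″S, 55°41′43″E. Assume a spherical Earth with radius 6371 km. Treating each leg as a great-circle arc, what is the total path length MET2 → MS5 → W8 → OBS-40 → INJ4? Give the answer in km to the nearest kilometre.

MET2: φ = -58.20778°, λ = +123.63250°
MS5: φ = -73.97861°, λ = +130.68750°
W8: φ = -74.00806°, λ = +90.80278°
OBS-40: φ = -68.20306°, λ = +99.09306°
INJ4: φ = -72.36444°, λ = +55.69528°
MET2→MS5: c = 0.279275 rad, d = 1779.26 km
MS5→W8: c = 0.188381 rad, d = 1200.18 km
W8→OBS-40: c = 0.111387 rad, d = 709.65 km
OBS-40→INJ4: c = 0.259152 rad, d = 1651.06 km
Total = 1779.26 + 1200.18 + 709.65 + 1651.06 = 5340.14 km

5340 km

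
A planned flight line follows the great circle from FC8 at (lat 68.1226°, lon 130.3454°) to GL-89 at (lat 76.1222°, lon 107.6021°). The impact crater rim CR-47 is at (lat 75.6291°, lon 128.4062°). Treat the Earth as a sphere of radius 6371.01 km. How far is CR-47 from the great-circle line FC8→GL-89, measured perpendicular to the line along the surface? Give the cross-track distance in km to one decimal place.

378.9 km

δ₁₃ = central angle FC8→CR-47 = 0.131418 rad  (haversine)
θ₁₃ = bearing FC8→CR-47 = 356.325°,  θ₁₂ = bearing FC8→GL-89 = 329.349°
dₓₜ = R·arcsin(sin δ₁₃ · sin(θ₁₃ − θ₁₂)) = 6371.01·arcsin(0.13104·sin(26.977°)) = 378.938 km
|dₓₜ| = 378.938 km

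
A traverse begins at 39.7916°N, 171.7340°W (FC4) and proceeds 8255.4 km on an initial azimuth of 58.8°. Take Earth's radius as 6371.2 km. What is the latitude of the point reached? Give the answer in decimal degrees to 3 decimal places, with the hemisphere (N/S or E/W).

33.842°N

δ = d/R = 8255.4/6371.2 = 1.295737 rad
φ₂ = arcsin(sin φ₁ cos δ + cos φ₁ sin δ cos θ)
   = arcsin(0.64000·0.27160 + 0.76838·0.96241·0.51803) = 33.84191°
λ₂ = λ₁ + atan2(sin θ sin δ cos φ₁, cos δ − sin φ₁ sin φ₂) = -74.09715°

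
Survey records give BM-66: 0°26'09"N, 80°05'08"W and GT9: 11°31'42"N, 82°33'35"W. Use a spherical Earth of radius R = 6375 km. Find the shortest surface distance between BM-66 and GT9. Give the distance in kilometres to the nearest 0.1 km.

1264.1 km

BM-66: φ = +0.43583°, λ = -80.08556°
GT9: φ = +11.52833°, λ = -82.55972°
Δφ = 11.0925°,  Δλ = -2.4742°
a = sin²(Δφ/2) + cos φ₁ cos φ₂ sin²(Δλ/2) = 0.009798
c = 2·arcsin(√a) = 0.198292 rad = 11.3613°
d = R·c = 6375 × 0.198292 = 1264.1 km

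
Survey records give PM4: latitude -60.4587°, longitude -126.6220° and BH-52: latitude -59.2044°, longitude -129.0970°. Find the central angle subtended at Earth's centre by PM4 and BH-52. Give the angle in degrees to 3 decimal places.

Δφ = 1.2543°,  Δλ = -2.4750°
a = sin²(Δφ/2) + cos φ₁ cos φ₂ sin²(Δλ/2) = 0.000238
c = 2·arcsin(√a) = 0.030826 rad = 1.7662°

1.766°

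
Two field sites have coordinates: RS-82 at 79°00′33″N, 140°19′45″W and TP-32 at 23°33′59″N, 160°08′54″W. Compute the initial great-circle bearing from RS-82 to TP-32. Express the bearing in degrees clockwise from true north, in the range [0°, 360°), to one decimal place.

202.0°

RS-82: φ = +79.00917°, λ = -140.32917°
TP-32: φ = +23.56639°, λ = -160.14833°
Δλ = -19.8192°
y = sin Δλ · cos φ₂ = -0.310775
x = cos φ₁ sin φ₂ − sin φ₁ cos φ₂ cos Δλ = -0.770263
θ = atan2(y, x) = -158.0276° → 201.9724° (mod 360°)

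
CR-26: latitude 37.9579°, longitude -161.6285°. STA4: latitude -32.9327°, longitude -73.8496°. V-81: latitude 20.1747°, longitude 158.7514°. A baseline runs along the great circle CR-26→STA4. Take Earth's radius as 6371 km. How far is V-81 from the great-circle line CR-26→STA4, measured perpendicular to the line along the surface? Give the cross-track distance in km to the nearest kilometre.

2865 km

δ₁₃ = central angle CR-26→V-81 = 0.672586 rad  (haversine)
θ₁₃ = bearing CR-26→V-81 = 253.898°,  θ₁₂ = bearing CR-26→STA4 = 118.145°
dₓₜ = R·arcsin(sin δ₁₃ · sin(θ₁₃ − θ₁₂)) = 6371·arcsin(0.62301·sin(135.753°)) = 2865.137 km
|dₓₜ| = 2865.137 km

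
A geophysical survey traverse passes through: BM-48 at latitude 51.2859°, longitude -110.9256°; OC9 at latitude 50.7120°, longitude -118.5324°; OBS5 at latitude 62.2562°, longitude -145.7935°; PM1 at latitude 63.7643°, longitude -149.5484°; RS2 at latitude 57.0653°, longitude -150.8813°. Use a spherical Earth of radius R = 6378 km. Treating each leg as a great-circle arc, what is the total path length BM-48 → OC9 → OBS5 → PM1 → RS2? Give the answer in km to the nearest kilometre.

BM-48→OC9: c = 0.084112 rad, d = 536.47 km
OC9→OBS5: c = 0.326940 rad, d = 2085.22 km
OBS5→PM1: c = 0.039705 rad, d = 253.24 km
PM1→RS2: c = 0.117476 rad, d = 749.26 km
Total = 536.47 + 2085.22 + 253.24 + 749.26 = 3624.19 km

3624 km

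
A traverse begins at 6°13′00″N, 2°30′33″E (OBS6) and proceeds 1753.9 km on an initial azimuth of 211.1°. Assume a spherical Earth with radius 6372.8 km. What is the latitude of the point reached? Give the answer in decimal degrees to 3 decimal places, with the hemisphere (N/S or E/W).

OBS6: φ = +6.21667°, λ = +2.50917°
δ = d/R = 1753.9/6372.8 = 0.275217 rad
φ₂ = arcsin(sin φ₁ cos δ + cos φ₁ sin δ cos θ)
   = arcsin(0.10829·0.96237 + 0.99412·0.27176·-0.85627) = -7.30283°
λ₂ = λ₁ + atan2(sin θ sin δ cos φ₁, cos δ − sin φ₁ sin φ₂) = -5.62657°

7.303°S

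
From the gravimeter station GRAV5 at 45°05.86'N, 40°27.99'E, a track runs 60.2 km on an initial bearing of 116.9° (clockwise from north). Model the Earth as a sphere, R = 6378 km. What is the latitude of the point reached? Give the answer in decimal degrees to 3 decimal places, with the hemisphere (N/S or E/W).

GRAV5: φ = +45.09767°, λ = +40.46650°
δ = d/R = 60.2/6378 = 0.009439 rad
φ₂ = arcsin(sin φ₁ cos δ + cos φ₁ sin δ cos θ)
   = arcsin(0.70831·0.99996 + 0.70590·0.00944·-0.45243) = 44.85097°
λ₂ = λ₁ + atan2(sin θ sin δ cos φ₁, cos δ − sin φ₁ sin φ₂) = 41.14679°

44.851°N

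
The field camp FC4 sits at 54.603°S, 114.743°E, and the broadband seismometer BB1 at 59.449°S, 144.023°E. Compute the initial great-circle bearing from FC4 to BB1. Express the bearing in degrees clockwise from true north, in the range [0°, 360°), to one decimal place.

Δλ = 29.2800°
y = sin Δλ · cos φ₂ = 0.248601
x = cos φ₁ sin φ₂ − sin φ₁ cos φ₂ cos Δλ = -0.137415
θ = atan2(y, x) = 118.9318° → 118.9318° (mod 360°)

118.9°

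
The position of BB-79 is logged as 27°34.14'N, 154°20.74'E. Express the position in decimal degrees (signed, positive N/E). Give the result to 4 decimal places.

lat: 27.5690° N → +27.5690°
lon: 154.3457° E → +154.3457°

+27.5690°, +154.3457°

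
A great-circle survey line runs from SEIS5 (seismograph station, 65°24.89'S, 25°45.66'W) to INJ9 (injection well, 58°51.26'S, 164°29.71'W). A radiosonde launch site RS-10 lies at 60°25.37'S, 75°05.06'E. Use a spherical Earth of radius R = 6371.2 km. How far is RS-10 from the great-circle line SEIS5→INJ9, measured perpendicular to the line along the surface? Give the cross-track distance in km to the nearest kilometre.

4345 km

SEIS5: φ = -65.41483°, λ = -25.76100°
INJ9: φ = -58.85433°, λ = -164.49517°
RS-10: φ = -60.42283°, λ = +75.08433°
δ₁₃ = central angle SEIS5→RS-10 = 0.719388 rad  (haversine)
θ₁₃ = bearing SEIS5→RS-10 = 132.633°,  θ₁₂ = bearing SEIS5→INJ9 = 205.675°
dₓₜ = R·arcsin(sin δ₁₃ · sin(θ₁₃ − θ₁₂)) = 6371.2·arcsin(0.65892·sin(-73.043°)) = -4344.581 km
|dₓₜ| = 4344.581 km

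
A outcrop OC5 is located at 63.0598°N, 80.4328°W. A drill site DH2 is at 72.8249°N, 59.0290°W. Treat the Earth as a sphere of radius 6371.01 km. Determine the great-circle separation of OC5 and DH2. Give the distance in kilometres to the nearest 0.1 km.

1390.3 km

Δφ = 9.7651°,  Δλ = 21.4038°
a = sin²(Δφ/2) + cos φ₁ cos φ₂ sin²(Δλ/2) = 0.011858
c = 2·arcsin(√a) = 0.218220 rad = 12.5031°
d = R·c = 6371.01 × 0.218220 = 1390.3 km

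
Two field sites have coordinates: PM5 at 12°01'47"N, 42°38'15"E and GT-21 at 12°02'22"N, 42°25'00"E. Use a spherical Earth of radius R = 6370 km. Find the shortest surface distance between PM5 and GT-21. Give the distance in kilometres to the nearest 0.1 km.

24.0 km

PM5: φ = +12.02972°, λ = +42.63750°
GT-21: φ = +12.03944°, λ = +42.41667°
Δφ = 0.0097°,  Δλ = -0.2208°
a = sin²(Δφ/2) + cos φ₁ cos φ₂ sin²(Δλ/2) = 0.000004
c = 2·arcsin(√a) = 0.003773 rad = 0.2162°
d = R·c = 6370 × 0.003773 = 24.0 km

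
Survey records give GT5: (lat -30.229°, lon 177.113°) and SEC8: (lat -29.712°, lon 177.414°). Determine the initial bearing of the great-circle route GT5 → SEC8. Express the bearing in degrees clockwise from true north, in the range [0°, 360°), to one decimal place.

Δλ = 0.3010°
y = sin Δλ · cos φ₂ = 0.004563
x = cos φ₁ sin φ₂ − sin φ₁ cos φ₂ cos Δλ = 0.009017
θ = atan2(y, x) = 26.8396° → 26.8396° (mod 360°)

26.8°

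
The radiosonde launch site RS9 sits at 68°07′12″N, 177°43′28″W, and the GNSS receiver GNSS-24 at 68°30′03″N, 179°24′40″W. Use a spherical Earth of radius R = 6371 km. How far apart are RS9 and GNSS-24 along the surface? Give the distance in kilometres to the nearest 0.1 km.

RS9: φ = +68.12000°, λ = -177.72444°
GNSS-24: φ = +68.50083°, λ = -179.41111°
Δφ = 0.3808°,  Δλ = -1.6867°
a = sin²(Δφ/2) + cos φ₁ cos φ₂ sin²(Δλ/2) = 0.000041
c = 2·arcsin(√a) = 0.012749 rad = 0.7304°
d = R·c = 6371 × 0.012749 = 81.2 km

81.2 km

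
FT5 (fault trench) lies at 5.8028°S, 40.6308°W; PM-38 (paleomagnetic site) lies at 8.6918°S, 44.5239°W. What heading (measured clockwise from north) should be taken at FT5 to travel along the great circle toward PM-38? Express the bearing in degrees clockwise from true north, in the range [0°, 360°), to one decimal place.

233.0°

Δλ = -3.8931°
y = sin Δλ · cos φ₂ = -0.067115
x = cos φ₁ sin φ₂ − sin φ₁ cos φ₂ cos Δλ = -0.050632
θ = atan2(y, x) = -127.0309° → 232.9691° (mod 360°)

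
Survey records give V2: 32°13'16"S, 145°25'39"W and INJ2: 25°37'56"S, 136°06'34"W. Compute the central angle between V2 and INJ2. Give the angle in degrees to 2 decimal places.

V2: φ = -32.22111°, λ = -145.42750°
INJ2: φ = -25.63222°, λ = -136.10944°
Δφ = 6.5889°,  Δλ = 9.3181°
a = sin²(Δφ/2) + cos φ₁ cos φ₂ sin²(Δλ/2) = 0.008335
c = 2·arcsin(√a) = 0.182845 rad = 10.4762°

10.48°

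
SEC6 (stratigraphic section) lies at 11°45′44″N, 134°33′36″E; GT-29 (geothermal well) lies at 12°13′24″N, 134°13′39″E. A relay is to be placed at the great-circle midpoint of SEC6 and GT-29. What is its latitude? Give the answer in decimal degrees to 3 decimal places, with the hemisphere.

SEC6: φ = +11.76222°, λ = +134.56000°
GT-29: φ = +12.22333°, λ = +134.22750°
Bx = cos φ₂ cos Δλ = 0.977313,  By = cos φ₂ sin Δλ = -0.005672
φₘ = atan2(sin φ₁ + sin φ₂, √((cos φ₁ + Bx)² + By²)) = 11.99283°
λₘ = λ₁ + atan2(By, cos φ₁ + Bx) = 134.39389°

11.993°N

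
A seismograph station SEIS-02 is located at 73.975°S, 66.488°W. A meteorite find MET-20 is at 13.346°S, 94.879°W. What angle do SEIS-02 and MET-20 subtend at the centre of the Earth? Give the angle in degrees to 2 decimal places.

Δφ = 60.6290°,  Δλ = -28.3910°
a = sin²(Δφ/2) + cos φ₁ cos φ₂ sin²(Δλ/2) = 0.270922
c = 2·arcsin(√a) = 1.094877 rad = 62.7318°

62.73°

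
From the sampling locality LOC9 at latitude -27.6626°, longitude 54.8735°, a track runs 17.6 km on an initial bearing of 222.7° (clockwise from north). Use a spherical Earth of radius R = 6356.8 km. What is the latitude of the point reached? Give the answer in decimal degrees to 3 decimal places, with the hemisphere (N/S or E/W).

δ = d/R = 17.6/6356.8 = 0.002769 rad
φ₂ = arcsin(sin φ₁ cos δ + cos φ₁ sin δ cos θ)
   = arcsin(-0.46426·1.00000 + 0.88570·0.00277·-0.73491) = -27.77913°
λ₂ = λ₁ + atan2(sin θ sin δ cos φ₁, cos δ − sin φ₁ sin φ₂) = 54.75191°

27.779°S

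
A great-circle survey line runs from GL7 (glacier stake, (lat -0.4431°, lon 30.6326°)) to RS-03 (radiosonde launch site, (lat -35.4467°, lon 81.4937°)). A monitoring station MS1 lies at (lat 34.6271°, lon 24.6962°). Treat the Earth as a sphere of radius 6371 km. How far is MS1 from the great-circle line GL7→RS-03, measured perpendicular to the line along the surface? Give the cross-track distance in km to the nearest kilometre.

δ₁₃ = central angle GL7→MS1 = 0.619729 rad  (haversine)
θ₁₃ = bearing GL7→MS1 = 351.574°,  θ₁₂ = bearing GL7→RS-03 = 132.350°
dₓₜ = R·arcsin(sin δ₁₃ · sin(θ₁₃ − θ₁₂)) = 6371·arcsin(0.58081·sin(219.225°)) = -2396.062 km
|dₓₜ| = 2396.062 km

2396 km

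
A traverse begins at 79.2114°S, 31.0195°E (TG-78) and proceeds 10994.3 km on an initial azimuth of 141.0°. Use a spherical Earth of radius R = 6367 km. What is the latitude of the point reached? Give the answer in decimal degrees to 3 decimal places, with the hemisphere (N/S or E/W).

δ = d/R = 10994.3/6367 = 1.726763 rad
φ₂ = arcsin(sin φ₁ cos δ + cos φ₁ sin δ cos θ)
   = arcsin(-0.98232·-0.15534 + 0.18719·0.98786·-0.77715) = 0.50905°
λ₂ = λ₁ + atan2(sin θ sin δ cos φ₁, cos δ − sin φ₁ sin φ₂) = 172.57867°

0.509°N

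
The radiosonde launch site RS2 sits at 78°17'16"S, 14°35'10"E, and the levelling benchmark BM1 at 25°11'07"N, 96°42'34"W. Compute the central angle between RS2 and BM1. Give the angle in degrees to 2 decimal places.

118.91°

RS2: φ = -78.28778°, λ = +14.58611°
BM1: φ = +25.18528°, λ = -96.70944°
Δφ = 103.4731°,  Δλ = -111.2956°
a = sin²(Δφ/2) + cos φ₁ cos φ₂ sin²(Δλ/2) = 0.741701
c = 2·arcsin(√a) = 2.075333 rad = 118.9078°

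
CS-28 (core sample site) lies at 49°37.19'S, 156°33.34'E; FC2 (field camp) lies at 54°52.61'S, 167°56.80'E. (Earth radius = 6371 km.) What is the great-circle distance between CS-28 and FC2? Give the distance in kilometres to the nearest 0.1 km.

969.2 km

CS-28: φ = -49.61983°, λ = +156.55567°
FC2: φ = -54.87683°, λ = +167.94667°
Δφ = -5.2570°,  Δλ = 11.3910°
a = sin²(Δφ/2) + cos φ₁ cos φ₂ sin²(Δλ/2) = 0.005774
c = 2·arcsin(√a) = 0.152122 rad = 8.7160°
d = R·c = 6371 × 0.152122 = 969.2 km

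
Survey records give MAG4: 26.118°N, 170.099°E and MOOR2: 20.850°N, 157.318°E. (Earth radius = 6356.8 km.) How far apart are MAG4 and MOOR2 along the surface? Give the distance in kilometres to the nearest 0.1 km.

1424.8 km

Δφ = -5.2680°,  Δλ = -12.7810°
a = sin²(Δφ/2) + cos φ₁ cos φ₂ sin²(Δλ/2) = 0.012507
c = 2·arcsin(√a) = 0.224139 rad = 12.8422°
d = R·c = 6356.8 × 0.224139 = 1424.8 km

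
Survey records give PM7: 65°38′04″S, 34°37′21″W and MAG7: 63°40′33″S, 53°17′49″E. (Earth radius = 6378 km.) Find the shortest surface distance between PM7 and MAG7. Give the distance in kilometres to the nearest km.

PM7: φ = -65.63444°, λ = -34.62250°
MAG7: φ = -63.67583°, λ = +53.29694°
Δφ = 1.9586°,  Δλ = 87.9194°
a = sin²(Δφ/2) + cos φ₁ cos φ₂ sin²(Δλ/2) = 0.088445
c = 2·arcsin(√a) = 0.603931 rad = 34.6027°
d = R·c = 6378 × 0.603931 = 3851.9 km

3852 km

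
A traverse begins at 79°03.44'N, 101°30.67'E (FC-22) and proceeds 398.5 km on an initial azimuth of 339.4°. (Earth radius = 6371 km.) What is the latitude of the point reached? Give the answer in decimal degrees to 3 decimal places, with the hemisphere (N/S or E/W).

FC-22: φ = +79.05733°, λ = +101.51117°
δ = d/R = 398.5/6371 = 0.062549 rad
φ₂ = arcsin(sin φ₁ cos δ + cos φ₁ sin δ cos θ)
   = arcsin(0.98182·0.99804 + 0.18983·0.06251·0.93606) = 82.30918°
λ₂ = λ₁ + atan2(sin θ sin δ cos φ₁, cos δ − sin φ₁ sin φ₂) = 92.05235°

82.309°N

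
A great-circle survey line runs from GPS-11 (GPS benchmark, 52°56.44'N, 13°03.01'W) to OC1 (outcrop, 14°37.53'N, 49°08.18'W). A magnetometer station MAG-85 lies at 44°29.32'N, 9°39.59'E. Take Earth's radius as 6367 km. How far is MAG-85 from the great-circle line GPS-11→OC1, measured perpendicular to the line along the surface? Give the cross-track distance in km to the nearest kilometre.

GPS-11: φ = +52.94067°, λ = -13.05017°
OC1: φ = +14.62550°, λ = -49.13633°
MAG-85: φ = +44.48867°, λ = +9.65983°
δ₁₃ = central angle GPS-11→MAG-85 = 0.298400 rad  (haversine)
θ₁₃ = bearing GPS-11→MAG-85 = 110.476°,  θ₁₂ = bearing GPS-11→OC1 = 230.379°
dₓₜ = R·arcsin(sin δ₁₃ · sin(θ₁₃ − θ₁₂)) = 6367·arcsin(0.29399·sin(-119.902°)) = -1640.757 km
|dₓₜ| = 1640.757 km

1641 km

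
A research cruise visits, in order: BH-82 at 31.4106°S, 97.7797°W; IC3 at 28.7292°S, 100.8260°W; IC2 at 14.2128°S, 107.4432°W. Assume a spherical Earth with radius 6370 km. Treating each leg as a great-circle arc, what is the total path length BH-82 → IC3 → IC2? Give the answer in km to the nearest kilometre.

BH-82→IC3: c = 0.065623 rad, d = 418.02 km
IC3→IC2: c = 0.275045 rad, d = 1752.04 km
Total = 418.02 + 1752.04 = 2170.06 km

2170 km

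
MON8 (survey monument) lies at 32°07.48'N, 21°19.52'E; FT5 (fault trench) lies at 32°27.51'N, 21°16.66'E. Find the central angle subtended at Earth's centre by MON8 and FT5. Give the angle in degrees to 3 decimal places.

0.336°

MON8: φ = +32.12467°, λ = +21.32533°
FT5: φ = +32.45850°, λ = +21.27767°
Δφ = 0.3338°,  Δλ = -0.0477°
a = sin²(Δφ/2) + cos φ₁ cos φ₂ sin²(Δλ/2) = 0.000009
c = 2·arcsin(√a) = 0.005869 rad = 0.3363°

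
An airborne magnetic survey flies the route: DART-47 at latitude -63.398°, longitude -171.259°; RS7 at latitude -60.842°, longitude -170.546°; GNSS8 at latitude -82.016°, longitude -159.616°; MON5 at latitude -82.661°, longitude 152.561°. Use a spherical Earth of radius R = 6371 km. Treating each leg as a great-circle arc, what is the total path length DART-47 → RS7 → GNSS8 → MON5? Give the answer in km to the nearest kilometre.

DART-47→RS7: c = 0.044988 rad, d = 286.62 km
RS7→GNSS8: c = 0.372940 rad, d = 2376.00 km
GNSS8→MON5: c = 0.108618 rad, d = 692.01 km
Total = 286.62 + 2376.00 + 692.01 = 3354.63 km

3355 km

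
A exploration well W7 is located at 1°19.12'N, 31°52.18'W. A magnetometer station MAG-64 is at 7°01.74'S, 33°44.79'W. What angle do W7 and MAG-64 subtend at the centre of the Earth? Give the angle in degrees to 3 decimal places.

W7: φ = +1.31867°, λ = -31.86967°
MAG-64: φ = -7.02900°, λ = -33.74650°
Δφ = -8.3477°,  Δλ = -1.8768°
a = sin²(Δφ/2) + cos φ₁ cos φ₂ sin²(Δλ/2) = 0.005563
c = 2·arcsin(√a) = 0.149316 rad = 8.5552°

8.555°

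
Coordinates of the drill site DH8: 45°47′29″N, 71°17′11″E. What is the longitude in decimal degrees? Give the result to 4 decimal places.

71.2864°E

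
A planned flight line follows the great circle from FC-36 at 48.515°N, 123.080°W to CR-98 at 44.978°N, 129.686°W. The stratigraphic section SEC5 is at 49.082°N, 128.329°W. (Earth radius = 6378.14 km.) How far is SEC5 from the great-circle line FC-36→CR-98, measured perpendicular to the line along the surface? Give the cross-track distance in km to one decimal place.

δ₁₃ = central angle FC-36→SEC5 = 0.061139 rad  (haversine)
θ₁₃ = bearing FC-36→SEC5 = 281.282°,  θ₁₂ = bearing FC-36→CR-98 = 234.440°
dₓₜ = R·arcsin(sin δ₁₃ · sin(θ₁₃ − θ₁₂)) = 6378.14·arcsin(0.06110·sin(46.842°)) = 284.375 km
|dₓₜ| = 284.375 km

284.4 km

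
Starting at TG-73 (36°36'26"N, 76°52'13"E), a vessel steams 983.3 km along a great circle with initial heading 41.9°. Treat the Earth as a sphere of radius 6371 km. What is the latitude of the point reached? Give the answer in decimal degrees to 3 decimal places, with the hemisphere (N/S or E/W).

TG-73: φ = +36.60722°, λ = +76.87028°
δ = d/R = 983.3/6371 = 0.154340 rad
φ₂ = arcsin(sin φ₁ cos δ + cos φ₁ sin δ cos θ)
   = arcsin(0.59633·0.98811 + 0.80274·0.15373·0.74431) = 42.92877°
λ₂ = λ₁ + atan2(sin θ sin δ cos φ₁, cos δ − sin φ₁ sin φ₂) = 84.93048°

42.929°N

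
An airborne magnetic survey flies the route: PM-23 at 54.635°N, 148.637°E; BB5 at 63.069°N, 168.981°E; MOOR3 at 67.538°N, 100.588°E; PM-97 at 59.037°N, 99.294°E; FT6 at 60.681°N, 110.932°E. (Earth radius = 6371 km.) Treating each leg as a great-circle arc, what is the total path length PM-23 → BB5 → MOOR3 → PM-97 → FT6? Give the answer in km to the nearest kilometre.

6159 km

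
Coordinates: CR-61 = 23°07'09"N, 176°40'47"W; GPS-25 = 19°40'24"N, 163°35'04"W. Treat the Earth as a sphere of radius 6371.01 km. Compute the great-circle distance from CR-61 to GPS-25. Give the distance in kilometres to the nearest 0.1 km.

1408.2 km

CR-61: φ = +23.11917°, λ = -176.67972°
GPS-25: φ = +19.67333°, λ = -163.58444°
Δφ = -3.4458°,  Δλ = 13.0953°
a = sin²(Δφ/2) + cos φ₁ cos φ₂ sin²(Δλ/2) = 0.012164
c = 2·arcsin(√a) = 0.221034 rad = 12.6643°
d = R·c = 6371.01 × 0.221034 = 1408.2 km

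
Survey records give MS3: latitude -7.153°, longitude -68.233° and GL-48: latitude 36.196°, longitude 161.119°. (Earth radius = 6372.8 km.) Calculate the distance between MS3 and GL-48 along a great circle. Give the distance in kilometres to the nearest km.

14073 km

Δφ = 43.3490°,  Δλ = -130.6480°
a = sin²(Δφ/2) + cos φ₁ cos φ₂ sin²(Δλ/2) = 0.797566
c = 2·arcsin(√a) = 2.208227 rad = 126.5221°
d = R·c = 6372.8 × 2.208227 = 14072.6 km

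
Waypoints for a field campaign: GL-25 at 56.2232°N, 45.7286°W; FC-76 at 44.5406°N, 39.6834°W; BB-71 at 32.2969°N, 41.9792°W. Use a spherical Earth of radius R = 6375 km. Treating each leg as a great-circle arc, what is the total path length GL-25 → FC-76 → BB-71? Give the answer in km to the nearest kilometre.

GL-25→FC-76: c = 0.214510 rad, d = 1367.50 km
FC-76→BB-71: c = 0.215961 rad, d = 1376.75 km
Total = 1367.50 + 1376.75 = 2744.26 km

2744 km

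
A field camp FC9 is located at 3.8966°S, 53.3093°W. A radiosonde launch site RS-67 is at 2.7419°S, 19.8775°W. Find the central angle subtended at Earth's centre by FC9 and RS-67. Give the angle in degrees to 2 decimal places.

33.39°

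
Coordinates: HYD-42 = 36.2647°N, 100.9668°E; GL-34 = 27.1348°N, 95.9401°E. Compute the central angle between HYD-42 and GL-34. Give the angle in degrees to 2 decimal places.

10.08°

Δφ = -9.1299°,  Δλ = -5.0267°
a = sin²(Δφ/2) + cos φ₁ cos φ₂ sin²(Δλ/2) = 0.007714
c = 2·arcsin(√a) = 0.175889 rad = 10.0777°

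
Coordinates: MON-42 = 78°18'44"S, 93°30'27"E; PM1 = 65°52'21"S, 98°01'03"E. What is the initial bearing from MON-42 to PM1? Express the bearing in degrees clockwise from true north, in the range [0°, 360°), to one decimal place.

8.5°

MON-42: φ = -78.31222°, λ = +93.50750°
PM1: φ = -65.87250°, λ = +98.01750°
Δλ = 4.5100°
y = sin Δλ · cos φ₂ = 0.032143
x = cos φ₁ sin φ₂ − sin φ₁ cos φ₂ cos Δλ = 0.214173
θ = atan2(y, x) = 8.5352° → 8.5352° (mod 360°)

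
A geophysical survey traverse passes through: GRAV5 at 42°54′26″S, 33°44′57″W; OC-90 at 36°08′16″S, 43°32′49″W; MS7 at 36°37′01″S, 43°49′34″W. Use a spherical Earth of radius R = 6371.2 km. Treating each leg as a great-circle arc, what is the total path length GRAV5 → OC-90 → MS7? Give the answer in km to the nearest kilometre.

1186 km

GRAV5: φ = -42.90722°, λ = -33.74917°
OC-90: φ = -36.13778°, λ = -43.54694°
MS7: φ = -36.61694°, λ = -43.82611°
GRAV5→OC-90: c = 0.176862 rad, d = 1126.82 km
OC-90→MS7: c = 0.009237 rad, d = 58.85 km
Total = 1126.82 + 58.85 = 1185.67 km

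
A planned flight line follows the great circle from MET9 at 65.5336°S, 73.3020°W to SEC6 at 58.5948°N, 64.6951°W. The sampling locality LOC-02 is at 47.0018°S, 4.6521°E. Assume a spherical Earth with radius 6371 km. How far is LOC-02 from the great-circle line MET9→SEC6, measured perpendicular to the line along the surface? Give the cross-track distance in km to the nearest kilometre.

δ₁₃ = central angle MET9→LOC-02 = 0.760276 rad  (haversine)
θ₁₃ = bearing MET9→LOC-02 = 104.570°,  θ₁₂ = bearing MET9→SEC6 = 5.417°
dₓₜ = R·arcsin(sin δ₁₃ · sin(θ₁₃ − θ₁₂)) = 6371·arcsin(0.68912·sin(99.154°)) = 4766.996 km
|dₓₜ| = 4766.996 km

4767 km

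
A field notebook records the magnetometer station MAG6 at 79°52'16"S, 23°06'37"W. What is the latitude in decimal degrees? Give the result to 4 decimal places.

79.8711°S

79° + 52′/60 + 16″/3600 = 79 + 0.86667 + 0.00444 = 79.8711°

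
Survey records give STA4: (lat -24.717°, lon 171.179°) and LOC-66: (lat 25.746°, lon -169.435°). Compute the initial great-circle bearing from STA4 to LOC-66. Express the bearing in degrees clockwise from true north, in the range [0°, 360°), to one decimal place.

Δλ = 19.3860°
y = sin Δλ · cos φ₂ = 0.298979
x = cos φ₁ sin φ₂ − sin φ₁ cos φ₂ cos Δλ = 0.749860
θ = atan2(y, x) = 21.7378° → 21.7378° (mod 360°)

21.7°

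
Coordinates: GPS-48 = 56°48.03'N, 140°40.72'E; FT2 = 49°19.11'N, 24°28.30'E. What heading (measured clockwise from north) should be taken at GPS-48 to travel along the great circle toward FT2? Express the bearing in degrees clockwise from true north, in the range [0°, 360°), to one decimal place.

318.3°

GPS-48: φ = +56.80050°, λ = +140.67867°
FT2: φ = +49.31850°, λ = +24.47167°
Δλ = -116.2070°
y = sin Δλ · cos φ₂ = -0.584846
x = cos φ₁ sin φ₂ − sin φ₁ cos φ₂ cos Δλ = 0.656116
θ = atan2(y, x) = -41.7130° → 318.2870° (mod 360°)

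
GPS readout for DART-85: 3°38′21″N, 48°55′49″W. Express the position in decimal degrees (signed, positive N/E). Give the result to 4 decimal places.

lat: 3.6392° N → +3.6392°
lon: 48.9303° W → -48.9303°

+3.6392°, -48.9303°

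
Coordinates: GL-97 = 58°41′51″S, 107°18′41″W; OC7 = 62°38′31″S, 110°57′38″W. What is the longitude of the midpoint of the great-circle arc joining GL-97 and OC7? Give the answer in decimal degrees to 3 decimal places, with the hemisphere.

109.024°W

GL-97: φ = -58.69750°, λ = -107.31139°
OC7: φ = -62.64194°, λ = -110.96056°
Bx = cos φ₂ cos Δλ = 0.458618,  By = cos φ₂ sin Δλ = -0.029249
φₘ = atan2(sin φ₁ + sin φ₂, √((cos φ₁ + Bx)² + By²)) = -60.68208°
λₘ = λ₁ + atan2(By, cos φ₁ + Bx) = -109.02411°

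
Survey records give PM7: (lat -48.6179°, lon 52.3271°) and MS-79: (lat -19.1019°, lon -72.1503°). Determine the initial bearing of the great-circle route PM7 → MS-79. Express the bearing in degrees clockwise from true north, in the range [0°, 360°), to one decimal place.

Δλ = -124.4774°
y = sin Δλ · cos φ₂ = -0.778959
x = cos φ₁ sin φ₂ − sin φ₁ cos φ₂ cos Δλ = -0.617691
θ = atan2(y, x) = -128.4133° → 231.5867° (mod 360°)

231.6°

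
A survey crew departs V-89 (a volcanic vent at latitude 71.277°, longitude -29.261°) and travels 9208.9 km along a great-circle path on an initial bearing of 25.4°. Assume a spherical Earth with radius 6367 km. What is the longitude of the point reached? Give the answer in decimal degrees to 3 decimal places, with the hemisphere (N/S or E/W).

δ = d/R = 9208.9/6367 = 1.446348 rad
φ₂ = arcsin(sin φ₁ cos δ + cos φ₁ sin δ cos θ)
   = arcsin(0.94708·0.12413 + 0.32099·0.99227·0.90334) = 23.90870°
λ₂ = λ₁ + atan2(sin θ sin δ cos φ₁, cos δ − sin φ₁ sin φ₂) = 122.99207°

122.992°E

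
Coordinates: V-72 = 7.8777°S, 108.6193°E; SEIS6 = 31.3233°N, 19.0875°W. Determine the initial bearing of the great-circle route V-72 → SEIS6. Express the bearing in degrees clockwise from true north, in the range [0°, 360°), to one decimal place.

303.3°

Δλ = -127.7068°
y = sin Δλ · cos φ₂ = -0.675839
x = cos φ₁ sin φ₂ − sin φ₁ cos φ₂ cos Δλ = 0.443351
θ = atan2(y, x) = -56.7351° → 303.2649° (mod 360°)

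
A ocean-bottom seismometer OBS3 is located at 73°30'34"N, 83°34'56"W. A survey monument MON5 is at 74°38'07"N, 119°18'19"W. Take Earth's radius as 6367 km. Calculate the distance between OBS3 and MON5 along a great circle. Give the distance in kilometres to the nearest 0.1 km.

1079.7 km

OBS3: φ = +73.50944°, λ = -83.58222°
MON5: φ = +74.63528°, λ = -119.30528°
Δφ = 1.1258°,  Δλ = -35.7231°
a = sin²(Δφ/2) + cos φ₁ cos φ₂ sin²(Δλ/2) = 0.007172
c = 2·arcsin(√a) = 0.169580 rad = 9.7162°
d = R·c = 6367 × 0.169580 = 1079.7 km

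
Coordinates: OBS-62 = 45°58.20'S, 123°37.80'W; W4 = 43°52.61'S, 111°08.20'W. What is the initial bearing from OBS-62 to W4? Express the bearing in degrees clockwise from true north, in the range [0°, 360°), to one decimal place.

81.2°

OBS-62: φ = -45.97000°, λ = -123.63000°
W4: φ = -43.87683°, λ = -111.13667°
Δλ = 12.4933°
y = sin Δλ · cos φ₂ = 0.155935
x = cos φ₁ sin φ₂ − sin φ₁ cos φ₂ cos Δλ = 0.024253
θ = atan2(y, x) = 81.1595° → 81.1595° (mod 360°)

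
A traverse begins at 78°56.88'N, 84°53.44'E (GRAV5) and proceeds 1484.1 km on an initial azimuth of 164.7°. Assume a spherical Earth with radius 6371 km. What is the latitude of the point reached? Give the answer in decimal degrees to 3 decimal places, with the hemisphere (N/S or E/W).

GRAV5: φ = +78.94800°, λ = +84.89067°
δ = d/R = 1484.1/6371 = 0.232946 rad
φ₂ = arcsin(sin φ₁ cos δ + cos φ₁ sin δ cos θ)
   = arcsin(0.98145·0.97299 + 0.19170·0.23085·-0.96456) = 65.81963°
λ₂ = λ₁ + atan2(sin θ sin δ cos φ₁, cos δ − sin φ₁ sin φ₂) = 93.44293°

65.820°N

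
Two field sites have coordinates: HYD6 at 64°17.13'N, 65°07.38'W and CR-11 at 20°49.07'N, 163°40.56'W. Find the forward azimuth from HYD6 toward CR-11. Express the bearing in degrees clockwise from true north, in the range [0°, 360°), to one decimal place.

286.8°

HYD6: φ = +64.28550°, λ = -65.12300°
CR-11: φ = +20.81783°, λ = -163.67600°
Δλ = -98.5530°
y = sin Δλ · cos φ₂ = -0.924320
x = cos φ₁ sin φ₂ − sin φ₁ cos φ₂ cos Δλ = 0.279450
θ = atan2(y, x) = -73.1783° → 286.8217° (mod 360°)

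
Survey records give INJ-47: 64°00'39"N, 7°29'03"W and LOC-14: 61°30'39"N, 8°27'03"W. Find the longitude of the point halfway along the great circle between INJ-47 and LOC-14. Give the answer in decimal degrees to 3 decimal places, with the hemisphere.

INJ-47: φ = +64.01083°, λ = -7.48417°
LOC-14: φ = +61.51083°, λ = -8.45083°
Bx = cos φ₂ cos Δλ = 0.476925,  By = cos φ₂ sin Δλ = -0.008047
φₘ = atan2(sin φ₁ + sin φ₂, √((cos φ₁ + Bx)² + By²)) = 62.76166°
λₘ = λ₁ + atan2(By, cos φ₁ + Bx) = -7.98799°

7.988°W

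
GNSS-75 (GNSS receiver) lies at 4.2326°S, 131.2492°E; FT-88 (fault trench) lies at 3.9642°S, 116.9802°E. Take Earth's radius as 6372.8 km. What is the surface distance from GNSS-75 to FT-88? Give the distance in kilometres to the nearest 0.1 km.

Δφ = 0.2684°,  Δλ = -14.2690°
a = sin²(Δφ/2) + cos φ₁ cos φ₂ sin²(Δλ/2) = 0.015352
c = 2·arcsin(√a) = 0.248445 rad = 14.2348°
d = R·c = 6372.8 × 0.248445 = 1583.3 km

1583.3 km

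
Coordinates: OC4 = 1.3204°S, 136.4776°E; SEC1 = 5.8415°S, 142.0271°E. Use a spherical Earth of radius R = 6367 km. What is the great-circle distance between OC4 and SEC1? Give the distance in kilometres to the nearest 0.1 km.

Δφ = -4.5211°,  Δλ = 5.5495°
a = sin²(Δφ/2) + cos φ₁ cos φ₂ sin²(Δλ/2) = 0.003887
c = 2·arcsin(√a) = 0.124765 rad = 7.1485°
d = R·c = 6367 × 0.124765 = 794.4 km

794.4 km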